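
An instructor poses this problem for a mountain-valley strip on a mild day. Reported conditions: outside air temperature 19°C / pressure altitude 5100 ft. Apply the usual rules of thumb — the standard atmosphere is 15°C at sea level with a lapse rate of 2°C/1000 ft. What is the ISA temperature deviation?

ISA temperature at 5100 ft = 15 − 2 × (5100/1000) = 4.8°C.
Deviation = OAT − ISA = 19 − 4.8 = +14.2°C.

ISA+14.2°C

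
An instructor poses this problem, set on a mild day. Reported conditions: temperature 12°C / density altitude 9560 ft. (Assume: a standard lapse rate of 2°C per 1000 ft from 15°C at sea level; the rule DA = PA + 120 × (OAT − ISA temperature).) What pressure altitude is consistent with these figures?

DA = PA + 120 × (OAT − (15 − 2·PA/1000)) = PA + 120·OAT − 1800 + 0.24·PA = 1.24·PA + 120·OAT − 1800.
So 1.24·PA = 9560 − 120 × 12 + 1800 = 9920.
PA = 9920 / 1.24 = 8000 ft.

8000 ft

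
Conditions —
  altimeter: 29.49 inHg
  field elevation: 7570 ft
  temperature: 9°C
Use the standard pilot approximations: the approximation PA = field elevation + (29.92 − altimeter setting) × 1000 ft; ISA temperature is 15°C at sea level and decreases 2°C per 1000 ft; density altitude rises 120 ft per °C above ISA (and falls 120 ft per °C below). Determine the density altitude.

Pressure altitude = 7570 + (29.92 − 29.49) × 1000 = 7570 + (+430) = 8000 ft.
ISA temperature at 8000 ft = 15 − 2 × (8000/1000) = -1°C.
ISA deviation = 9 − (-1) = +10°C.
Density altitude = 8000 + 120 × (10) = 9200 ft.

9200 ft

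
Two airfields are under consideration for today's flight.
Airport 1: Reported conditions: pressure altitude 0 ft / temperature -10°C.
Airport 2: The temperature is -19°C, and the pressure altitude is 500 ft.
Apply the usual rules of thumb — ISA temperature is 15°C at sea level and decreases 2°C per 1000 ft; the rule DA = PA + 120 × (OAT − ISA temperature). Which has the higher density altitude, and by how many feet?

Airport 1 by 460 ft

Airport 1: ISA temp = 15°C, deviation -25°C, DA = 0 + 120 × (-25) = -3000 ft.
Airport 2: ISA temp = 14°C, deviation -33°C, DA = 500 + 120 × (-33) = -3460 ft.
Airport 1 is higher by -3000 − (-3460) = 460 ft.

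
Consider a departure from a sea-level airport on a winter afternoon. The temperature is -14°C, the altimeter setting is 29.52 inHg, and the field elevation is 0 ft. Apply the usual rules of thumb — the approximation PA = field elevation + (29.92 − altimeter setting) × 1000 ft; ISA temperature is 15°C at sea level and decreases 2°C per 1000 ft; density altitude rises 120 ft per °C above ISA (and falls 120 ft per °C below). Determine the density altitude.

-2984 ft

Pressure altitude = 0 + (29.92 − 29.52) × 1000 = 0 + (+400) = 400 ft.
ISA temperature at 400 ft = 15 − 2 × (400/1000) = 14.2°C.
ISA deviation = -14 − 14.2 = -28.2°C.
Density altitude = 400 + 120 × (-28.2) = -2984 ft.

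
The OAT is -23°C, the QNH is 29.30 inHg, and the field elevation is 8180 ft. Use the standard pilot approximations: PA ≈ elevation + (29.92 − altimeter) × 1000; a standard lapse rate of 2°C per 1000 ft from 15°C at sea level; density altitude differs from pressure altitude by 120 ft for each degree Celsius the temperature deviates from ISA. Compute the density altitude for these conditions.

Pressure altitude = 8180 + (29.92 − 29.30) × 1000 = 8180 + (+620) = 8800 ft.
ISA temperature at 8800 ft = 15 − 2 × (8800/1000) = -2.6°C.
ISA deviation = -23 − (-2.6) = -20.4°C.
Density altitude = 8800 + 120 × (-20.4) = 6352 ft.

6352 ft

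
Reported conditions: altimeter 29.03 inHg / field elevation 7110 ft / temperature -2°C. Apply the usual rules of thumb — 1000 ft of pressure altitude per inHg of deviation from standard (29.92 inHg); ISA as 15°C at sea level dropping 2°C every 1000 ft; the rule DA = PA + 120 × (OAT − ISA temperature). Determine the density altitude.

Pressure altitude = 7110 + (29.92 − 29.03) × 1000 = 7110 + (+890) = 8000 ft.
ISA temperature at 8000 ft = 15 − 2 × (8000/1000) = -1°C.
ISA deviation = -2 − (-1) = -1°C.
Density altitude = 8000 + 120 × (-1) = 7880 ft.

7880 ft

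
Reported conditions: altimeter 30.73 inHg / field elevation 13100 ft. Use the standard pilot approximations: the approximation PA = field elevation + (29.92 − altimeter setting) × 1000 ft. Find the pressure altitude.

12290 ft

Pressure correction = (29.92 − 30.73) × 1000 = -810 ft.
Pressure altitude = 13100 + (-810) = 12290 ft.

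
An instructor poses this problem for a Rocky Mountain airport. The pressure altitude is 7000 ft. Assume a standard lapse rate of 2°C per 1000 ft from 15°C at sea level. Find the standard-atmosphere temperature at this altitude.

ISA temperature = 15 − 2 × (7000/1000) = 15 − 14 = 1°C.

1°C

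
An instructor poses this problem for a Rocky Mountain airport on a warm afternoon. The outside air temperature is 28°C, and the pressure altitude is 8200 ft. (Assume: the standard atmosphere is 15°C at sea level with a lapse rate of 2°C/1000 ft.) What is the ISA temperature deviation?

ISA+29.4°C

ISA temperature at 8200 ft = 15 − 2 × (8200/1000) = -1.4°C.
Deviation = OAT − ISA = 28 − (-1.4) = +29.4°C.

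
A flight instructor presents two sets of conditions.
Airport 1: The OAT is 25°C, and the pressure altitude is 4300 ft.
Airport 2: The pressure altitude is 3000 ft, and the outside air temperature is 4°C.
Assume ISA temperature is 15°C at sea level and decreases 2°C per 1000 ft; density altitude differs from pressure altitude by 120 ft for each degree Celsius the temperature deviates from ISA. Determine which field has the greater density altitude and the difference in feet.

Airport 1: ISA temp = 6.4°C, deviation +18.6°C, DA = 4300 + 120 × 18.6 = 6532 ft.
Airport 2: ISA temp = 9°C, deviation -5°C, DA = 3000 + 120 × (-5) = 2400 ft.
Airport 1 is higher by 6532 − 2400 = 4132 ft.

Airport 1 by 4132 ft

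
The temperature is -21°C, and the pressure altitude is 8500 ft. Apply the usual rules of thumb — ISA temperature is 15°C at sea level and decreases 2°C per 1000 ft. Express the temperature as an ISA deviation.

ISA-19°C

ISA temperature at 8500 ft = 15 − 2 × (8500/1000) = -2°C.
Deviation = OAT − ISA = -21 − (-2) = -19°C.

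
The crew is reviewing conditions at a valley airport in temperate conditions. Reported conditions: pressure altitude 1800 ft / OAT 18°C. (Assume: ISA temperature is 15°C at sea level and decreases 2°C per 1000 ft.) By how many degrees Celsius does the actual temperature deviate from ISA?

ISA+6.6°C

ISA temperature at 1800 ft = 15 − 2 × (1800/1000) = 11.4°C.
Deviation = OAT − ISA = 18 − 11.4 = +6.6°C.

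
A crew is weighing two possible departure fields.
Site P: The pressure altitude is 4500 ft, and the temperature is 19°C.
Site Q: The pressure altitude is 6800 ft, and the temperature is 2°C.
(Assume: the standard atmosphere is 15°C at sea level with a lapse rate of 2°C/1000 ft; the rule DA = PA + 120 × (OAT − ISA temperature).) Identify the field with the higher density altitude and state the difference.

Site P: ISA temp = 6°C, deviation +13°C, DA = 4500 + 120 × 13 = 6060 ft.
Site Q: ISA temp = 1.4°C, deviation +0.6°C, DA = 6800 + 120 × 0.6 = 6872 ft.
Site Q is higher by 6872 − 6060 = 812 ft.

Site Q by 812 ft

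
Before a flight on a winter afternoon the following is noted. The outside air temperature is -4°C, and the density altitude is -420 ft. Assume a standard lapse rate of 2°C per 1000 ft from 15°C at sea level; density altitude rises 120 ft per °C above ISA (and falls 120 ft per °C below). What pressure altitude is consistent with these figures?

1500 ft

DA = PA + 120 × (OAT − (15 − 2·PA/1000)) = PA + 120·OAT − 1800 + 0.24·PA = 1.24·PA + 120·OAT − 1800.
So 1.24·PA = -420 − 120 × (-4) + 1800 = 1860.
PA = 1860 / 1.24 = 1500 ft.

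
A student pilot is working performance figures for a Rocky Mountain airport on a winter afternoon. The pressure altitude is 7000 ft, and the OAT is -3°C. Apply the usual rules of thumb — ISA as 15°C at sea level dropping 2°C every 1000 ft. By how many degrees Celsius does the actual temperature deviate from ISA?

ISA temperature at 7000 ft = 15 − 2 × (7000/1000) = 1°C.
Deviation = OAT − ISA = -3 − 1 = -4°C.

ISA-4°C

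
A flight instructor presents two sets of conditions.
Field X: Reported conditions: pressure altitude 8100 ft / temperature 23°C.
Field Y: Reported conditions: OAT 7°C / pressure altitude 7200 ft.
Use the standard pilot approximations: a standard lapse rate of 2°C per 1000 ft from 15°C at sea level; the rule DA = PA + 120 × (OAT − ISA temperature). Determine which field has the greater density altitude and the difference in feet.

Field X by 3036 ft

Field X: ISA temp = -1.2°C, deviation +24.2°C, DA = 8100 + 120 × 24.2 = 11004 ft.
Field Y: ISA temp = 0.6°C, deviation +6.4°C, DA = 7200 + 120 × 6.4 = 7968 ft.
Field X is higher by 11004 − 7968 = 3036 ft.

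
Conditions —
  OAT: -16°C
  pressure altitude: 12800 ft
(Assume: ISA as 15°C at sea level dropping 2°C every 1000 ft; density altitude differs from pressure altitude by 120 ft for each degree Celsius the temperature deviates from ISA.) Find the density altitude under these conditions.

12152 ft

ISA temperature at 12800 ft = 15 − 2 × (12800/1000) = -10.6°C.
ISA deviation = -16 − (-10.6) = -5.4°C.
Density altitude = 12800 + 120 × (-5.4) = 12800 + (-648) = 12152 ft.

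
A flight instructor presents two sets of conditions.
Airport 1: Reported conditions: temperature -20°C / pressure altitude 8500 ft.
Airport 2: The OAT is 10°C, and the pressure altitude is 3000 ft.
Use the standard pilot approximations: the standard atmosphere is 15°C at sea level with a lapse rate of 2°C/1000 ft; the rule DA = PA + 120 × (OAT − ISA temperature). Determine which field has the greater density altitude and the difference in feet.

Airport 1 by 3220 ft

Airport 1: ISA temp = -2°C, deviation -18°C, DA = 8500 + 120 × (-18) = 6340 ft.
Airport 2: ISA temp = 9°C, deviation +1°C, DA = 3000 + 120 × 1 = 3120 ft.
Airport 1 is higher by 6340 − 3120 = 3220 ft.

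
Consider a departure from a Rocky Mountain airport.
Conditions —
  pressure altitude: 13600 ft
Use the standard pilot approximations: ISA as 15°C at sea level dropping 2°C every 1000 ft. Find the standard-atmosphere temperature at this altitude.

-12.2°C

ISA temperature = 15 − 2 × (13600/1000) = 15 − 27.2 = -12.2°C.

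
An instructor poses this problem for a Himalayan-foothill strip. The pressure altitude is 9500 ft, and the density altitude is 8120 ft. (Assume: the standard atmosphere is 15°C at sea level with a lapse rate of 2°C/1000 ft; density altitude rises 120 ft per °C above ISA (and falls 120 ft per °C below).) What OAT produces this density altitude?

Density altitude − pressure altitude = 8120 − 9500 = -1380 ft.
At 120 ft/°C that is an ISA deviation of -1380/120 = -11.5°C.
ISA temperature at 9500 ft = 15 − 2 × (9500/1000) = -4°C.
OAT = ISA + deviation = -4 + (-11.5) = -15.5°C.

-15.5°C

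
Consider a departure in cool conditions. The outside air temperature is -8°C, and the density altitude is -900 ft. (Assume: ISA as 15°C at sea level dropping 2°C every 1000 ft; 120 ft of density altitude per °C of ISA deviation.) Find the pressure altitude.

1500 ft

DA = PA + 120 × (OAT − (15 − 2·PA/1000)) = PA + 120·OAT − 1800 + 0.24·PA = 1.24·PA + 120·OAT − 1800.
So 1.24·PA = -900 − 120 × (-8) + 1800 = 1860.
PA = 1860 / 1.24 = 1500 ft.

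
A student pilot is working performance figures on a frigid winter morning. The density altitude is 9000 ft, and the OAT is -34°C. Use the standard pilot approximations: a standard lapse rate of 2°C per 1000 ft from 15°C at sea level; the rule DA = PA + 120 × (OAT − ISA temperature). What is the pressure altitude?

DA = PA + 120 × (OAT − (15 − 2·PA/1000)) = PA + 120·OAT − 1800 + 0.24·PA = 1.24·PA + 120·OAT − 1800.
So 1.24·PA = 9000 − 120 × (-34) + 1800 = 14880.
PA = 14880 / 1.24 = 12000 ft.

12000 ft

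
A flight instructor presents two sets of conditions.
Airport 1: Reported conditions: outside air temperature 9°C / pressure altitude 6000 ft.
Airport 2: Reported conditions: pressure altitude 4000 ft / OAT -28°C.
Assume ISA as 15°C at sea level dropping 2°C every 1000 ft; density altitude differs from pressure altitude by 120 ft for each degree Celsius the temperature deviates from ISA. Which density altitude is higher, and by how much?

Airport 1: ISA temp = 3°C, deviation +6°C, DA = 6000 + 120 × 6 = 6720 ft.
Airport 2: ISA temp = 7°C, deviation -35°C, DA = 4000 + 120 × (-35) = -200 ft.
Airport 1 is higher by 6720 − (-200) = 6920 ft.

Airport 1 by 6920 ft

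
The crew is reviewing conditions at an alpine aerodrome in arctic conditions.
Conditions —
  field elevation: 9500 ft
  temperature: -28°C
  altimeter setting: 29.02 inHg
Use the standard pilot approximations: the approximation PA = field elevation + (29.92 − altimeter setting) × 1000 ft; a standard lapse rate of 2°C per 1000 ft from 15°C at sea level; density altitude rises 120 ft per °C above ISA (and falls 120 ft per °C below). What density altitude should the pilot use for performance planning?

Pressure altitude = 9500 + (29.92 − 29.02) × 1000 = 9500 + (+900) = 10400 ft.
ISA temperature at 10400 ft = 15 − 2 × (10400/1000) = -5.8°C.
ISA deviation = -28 − (-5.8) = -22.2°C.
Density altitude = 10400 + 120 × (-22.2) = 7736 ft.

7736 ft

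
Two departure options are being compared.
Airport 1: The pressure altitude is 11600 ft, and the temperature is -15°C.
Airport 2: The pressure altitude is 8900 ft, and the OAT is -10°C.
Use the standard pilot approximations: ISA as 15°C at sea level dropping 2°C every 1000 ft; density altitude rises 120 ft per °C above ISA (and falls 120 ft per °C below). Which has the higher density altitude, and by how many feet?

Airport 1: ISA temp = -8.2°C, deviation -6.8°C, DA = 11600 + 120 × (-6.8) = 10784 ft.
Airport 2: ISA temp = -2.8°C, deviation -7.2°C, DA = 8900 + 120 × (-7.2) = 8036 ft.
Airport 1 is higher by 10784 − 8036 = 2748 ft.

Airport 1 by 2748 ft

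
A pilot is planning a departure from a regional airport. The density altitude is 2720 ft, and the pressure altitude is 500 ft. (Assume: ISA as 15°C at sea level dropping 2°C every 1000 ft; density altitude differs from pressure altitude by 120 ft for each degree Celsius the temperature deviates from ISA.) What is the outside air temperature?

Density altitude − pressure altitude = 2720 − 500 = +2220 ft.
At 120 ft/°C that is an ISA deviation of 2220/120 = +18.5°C.
ISA temperature at 500 ft = 15 − 2 × (500/1000) = 14°C.
OAT = ISA + deviation = 14 + (+18.5) = 32.5°C.

32.5°C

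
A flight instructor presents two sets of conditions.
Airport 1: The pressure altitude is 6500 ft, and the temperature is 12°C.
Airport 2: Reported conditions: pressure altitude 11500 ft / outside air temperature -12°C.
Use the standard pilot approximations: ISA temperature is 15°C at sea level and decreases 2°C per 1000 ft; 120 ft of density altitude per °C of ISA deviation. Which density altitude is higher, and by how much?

Airport 1: ISA temp = 2°C, deviation +10°C, DA = 6500 + 120 × 10 = 7700 ft.
Airport 2: ISA temp = -8°C, deviation -4°C, DA = 11500 + 120 × (-4) = 11020 ft.
Airport 2 is higher by 11020 − 7700 = 3320 ft.

Airport 2 by 3320 ft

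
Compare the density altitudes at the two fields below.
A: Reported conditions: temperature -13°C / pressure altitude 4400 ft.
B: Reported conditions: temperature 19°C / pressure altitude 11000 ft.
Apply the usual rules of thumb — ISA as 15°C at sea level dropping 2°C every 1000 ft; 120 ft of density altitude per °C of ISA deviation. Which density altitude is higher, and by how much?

A: ISA temp = 6.2°C, deviation -19.2°C, DA = 4400 + 120 × (-19.2) = 2096 ft.
B: ISA temp = -7°C, deviation +26°C, DA = 11000 + 120 × 26 = 14120 ft.
B is higher by 14120 − 2096 = 12024 ft.

B by 12024 ft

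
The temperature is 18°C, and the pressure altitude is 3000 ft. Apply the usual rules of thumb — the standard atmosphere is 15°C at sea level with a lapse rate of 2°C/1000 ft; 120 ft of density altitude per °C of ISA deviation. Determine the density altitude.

4080 ft

ISA temperature at 3000 ft = 15 − 2 × (3000/1000) = 9°C.
ISA deviation = 18 − 9 = +9°C.
Density altitude = 3000 + 120 × (9) = 3000 + (+1080) = 4080 ft.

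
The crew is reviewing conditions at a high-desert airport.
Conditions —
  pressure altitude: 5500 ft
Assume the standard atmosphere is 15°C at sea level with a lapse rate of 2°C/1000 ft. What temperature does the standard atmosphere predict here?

4°C

ISA temperature = 15 − 2 × (5500/1000) = 15 − 11 = 4°C.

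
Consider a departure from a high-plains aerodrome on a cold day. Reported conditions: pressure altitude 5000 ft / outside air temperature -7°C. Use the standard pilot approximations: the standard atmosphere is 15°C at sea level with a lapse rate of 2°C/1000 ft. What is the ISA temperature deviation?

ISA-12°C

ISA temperature at 5000 ft = 15 − 2 × (5000/1000) = 5°C.
Deviation = OAT − ISA = -7 − 5 = -12°C.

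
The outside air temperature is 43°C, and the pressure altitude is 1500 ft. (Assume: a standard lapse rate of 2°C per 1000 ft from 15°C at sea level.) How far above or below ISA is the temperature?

ISA+31°C

ISA temperature at 1500 ft = 15 − 2 × (1500/1000) = 12°C.
Deviation = OAT − ISA = 43 − 12 = +31°C.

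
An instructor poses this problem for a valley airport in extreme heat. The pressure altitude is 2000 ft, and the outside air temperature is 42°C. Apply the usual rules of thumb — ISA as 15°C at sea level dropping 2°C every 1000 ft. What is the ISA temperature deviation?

ISA temperature at 2000 ft = 15 − 2 × (2000/1000) = 11°C.
Deviation = OAT − ISA = 42 − 11 = +31°C.

ISA+31°C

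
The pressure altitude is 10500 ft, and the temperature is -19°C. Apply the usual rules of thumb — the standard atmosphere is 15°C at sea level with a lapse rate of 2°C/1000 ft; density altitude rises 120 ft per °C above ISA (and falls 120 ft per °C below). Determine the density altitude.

8940 ft

ISA temperature at 10500 ft = 15 − 2 × (10500/1000) = -6°C.
ISA deviation = -19 − (-6) = -13°C.
Density altitude = 10500 + 120 × (-13) = 10500 + (-1560) = 8940 ft.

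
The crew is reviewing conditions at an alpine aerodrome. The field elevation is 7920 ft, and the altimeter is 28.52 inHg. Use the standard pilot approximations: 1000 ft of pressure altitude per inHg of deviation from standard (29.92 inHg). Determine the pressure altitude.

Pressure correction = (29.92 − 28.52) × 1000 = +1400 ft.
Pressure altitude = 7920 + (+1400) = 9320 ft.

9320 ft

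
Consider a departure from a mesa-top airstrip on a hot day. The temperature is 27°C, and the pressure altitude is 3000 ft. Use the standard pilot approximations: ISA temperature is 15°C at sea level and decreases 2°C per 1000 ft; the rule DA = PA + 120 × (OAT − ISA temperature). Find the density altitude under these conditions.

ISA temperature at 3000 ft = 15 − 2 × (3000/1000) = 9°C.
ISA deviation = 27 − 9 = +18°C.
Density altitude = 3000 + 120 × (18) = 3000 + (+2160) = 5160 ft.

5160 ft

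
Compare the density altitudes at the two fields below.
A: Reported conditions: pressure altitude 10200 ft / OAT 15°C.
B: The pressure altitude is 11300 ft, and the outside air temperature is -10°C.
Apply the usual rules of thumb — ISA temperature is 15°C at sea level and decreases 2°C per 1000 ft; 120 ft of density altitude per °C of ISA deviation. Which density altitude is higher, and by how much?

A: ISA temp = -5.4°C, deviation +20.4°C, DA = 10200 + 120 × 20.4 = 12648 ft.
B: ISA temp = -7.6°C, deviation -2.4°C, DA = 11300 + 120 × (-2.4) = 11012 ft.
A is higher by 12648 − 11012 = 1636 ft.

A by 1636 ft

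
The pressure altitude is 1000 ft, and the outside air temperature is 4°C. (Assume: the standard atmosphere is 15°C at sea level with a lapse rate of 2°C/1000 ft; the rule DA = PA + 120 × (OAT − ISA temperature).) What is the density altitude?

-80 ft

ISA temperature at 1000 ft = 15 − 2 × (1000/1000) = 13°C.
ISA deviation = 4 − 13 = -9°C.
Density altitude = 1000 + 120 × (-9) = 1000 + (-1080) = -80 ft.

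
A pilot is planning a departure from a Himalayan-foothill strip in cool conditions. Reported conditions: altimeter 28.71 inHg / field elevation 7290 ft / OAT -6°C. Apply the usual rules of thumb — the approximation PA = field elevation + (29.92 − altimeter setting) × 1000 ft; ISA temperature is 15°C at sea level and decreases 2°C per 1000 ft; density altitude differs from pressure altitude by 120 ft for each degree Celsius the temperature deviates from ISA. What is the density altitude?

Pressure altitude = 7290 + (29.92 − 28.71) × 1000 = 7290 + (+1210) = 8500 ft.
ISA temperature at 8500 ft = 15 − 2 × (8500/1000) = -2°C.
ISA deviation = -6 − (-2) = -4°C.
Density altitude = 8500 + 120 × (-4) = 8020 ft.

8020 ft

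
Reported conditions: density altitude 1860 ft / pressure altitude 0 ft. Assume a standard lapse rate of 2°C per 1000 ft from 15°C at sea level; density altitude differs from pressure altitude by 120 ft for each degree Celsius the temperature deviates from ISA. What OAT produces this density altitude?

30.5°C

Density altitude − pressure altitude = 1860 − 0 = +1860 ft.
At 120 ft/°C that is an ISA deviation of 1860/120 = +15.5°C.
ISA temperature at 0 ft = 15 − 2 × (0/1000) = 15°C.
OAT = ISA + deviation = 15 + (+15.5) = 30.5°C.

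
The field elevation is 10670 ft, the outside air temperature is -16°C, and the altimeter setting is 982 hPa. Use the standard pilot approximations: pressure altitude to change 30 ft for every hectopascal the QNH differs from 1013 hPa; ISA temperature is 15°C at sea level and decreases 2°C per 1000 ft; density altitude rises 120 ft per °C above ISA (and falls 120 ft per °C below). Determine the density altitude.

Pressure altitude = 10670 + (1013 − 982) × 30 = 10670 + (+930) = 11600 ft.
ISA temperature at 11600 ft = 15 − 2 × (11600/1000) = -8.2°C.
ISA deviation = -16 − (-8.2) = -7.8°C.
Density altitude = 11600 + 120 × (-7.8) = 10664 ft.

10664 ft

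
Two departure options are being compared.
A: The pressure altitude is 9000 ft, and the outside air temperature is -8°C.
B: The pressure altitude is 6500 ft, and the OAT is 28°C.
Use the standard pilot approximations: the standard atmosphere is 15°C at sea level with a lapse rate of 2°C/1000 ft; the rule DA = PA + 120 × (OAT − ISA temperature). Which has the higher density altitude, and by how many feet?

B by 1220 ft

A: ISA temp = -3°C, deviation -5°C, DA = 9000 + 120 × (-5) = 8400 ft.
B: ISA temp = 2°C, deviation +26°C, DA = 6500 + 120 × 26 = 9620 ft.
B is higher by 9620 − 8400 = 1220 ft.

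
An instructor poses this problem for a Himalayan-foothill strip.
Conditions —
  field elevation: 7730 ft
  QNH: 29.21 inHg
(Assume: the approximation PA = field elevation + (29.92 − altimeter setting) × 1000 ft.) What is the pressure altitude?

8440 ft

Pressure correction = (29.92 − 29.21) × 1000 = +710 ft.
Pressure altitude = 7730 + (+710) = 8440 ft.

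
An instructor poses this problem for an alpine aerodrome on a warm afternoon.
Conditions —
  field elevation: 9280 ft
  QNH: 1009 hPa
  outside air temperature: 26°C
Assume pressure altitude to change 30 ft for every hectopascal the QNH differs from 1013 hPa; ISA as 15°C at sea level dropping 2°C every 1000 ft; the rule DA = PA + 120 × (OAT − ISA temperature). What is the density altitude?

Pressure altitude = 9280 + (1013 − 1009) × 30 = 9280 + (+120) = 9400 ft.
ISA temperature at 9400 ft = 15 − 2 × (9400/1000) = -3.8°C.
ISA deviation = 26 − (-3.8) = +29.8°C.
Density altitude = 9400 + 120 × (29.8) = 12976 ft.

12976 ft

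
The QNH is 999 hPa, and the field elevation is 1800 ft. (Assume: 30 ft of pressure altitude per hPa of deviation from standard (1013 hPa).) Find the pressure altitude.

2220 ft

Pressure correction = (1013 − 999) × 30 = +420 ft.
Pressure altitude = 1800 + (+420) = 2220 ft.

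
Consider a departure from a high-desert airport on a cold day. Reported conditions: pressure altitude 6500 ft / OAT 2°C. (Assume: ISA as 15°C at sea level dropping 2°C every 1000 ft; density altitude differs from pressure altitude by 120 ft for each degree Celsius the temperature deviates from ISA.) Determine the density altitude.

ISA temperature at 6500 ft = 15 − 2 × (6500/1000) = 2°C.
ISA deviation = 2 − 2 = 0°C.
Density altitude = 6500 + 120 × (0) = 6500 + (0) = 6500 ft.

6500 ft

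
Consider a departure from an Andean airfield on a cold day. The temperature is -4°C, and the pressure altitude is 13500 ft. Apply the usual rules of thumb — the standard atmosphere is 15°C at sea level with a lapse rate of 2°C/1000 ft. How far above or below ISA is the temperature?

ISA+8°C

ISA temperature at 13500 ft = 15 − 2 × (13500/1000) = -12°C.
Deviation = OAT − ISA = -4 − (-12) = +8°C.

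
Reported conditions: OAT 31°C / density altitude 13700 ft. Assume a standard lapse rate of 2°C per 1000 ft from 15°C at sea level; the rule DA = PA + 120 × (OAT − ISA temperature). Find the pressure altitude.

9500 ft

DA = PA + 120 × (OAT − (15 − 2·PA/1000)) = PA + 120·OAT − 1800 + 0.24·PA = 1.24·PA + 120·OAT − 1800.
So 1.24·PA = 13700 − 120 × 31 + 1800 = 11780.
PA = 11780 / 1.24 = 9500 ft.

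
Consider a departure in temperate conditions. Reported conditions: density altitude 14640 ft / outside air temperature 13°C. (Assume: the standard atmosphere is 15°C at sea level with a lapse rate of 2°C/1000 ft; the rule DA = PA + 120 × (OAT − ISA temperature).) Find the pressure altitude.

12000 ft

DA = PA + 120 × (OAT − (15 − 2·PA/1000)) = PA + 120·OAT − 1800 + 0.24·PA = 1.24·PA + 120·OAT − 1800.
So 1.24·PA = 14640 − 120 × 13 + 1800 = 14880.
PA = 14880 / 1.24 = 12000 ft.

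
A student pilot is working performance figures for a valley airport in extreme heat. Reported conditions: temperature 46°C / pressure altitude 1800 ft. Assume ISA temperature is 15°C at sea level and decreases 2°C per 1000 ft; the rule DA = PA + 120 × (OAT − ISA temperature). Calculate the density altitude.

ISA temperature at 1800 ft = 15 − 2 × (1800/1000) = 11.4°C.
ISA deviation = 46 − 11.4 = +34.6°C.
Density altitude = 1800 + 120 × (34.6) = 1800 + (+4152) = 5952 ft.

5952 ft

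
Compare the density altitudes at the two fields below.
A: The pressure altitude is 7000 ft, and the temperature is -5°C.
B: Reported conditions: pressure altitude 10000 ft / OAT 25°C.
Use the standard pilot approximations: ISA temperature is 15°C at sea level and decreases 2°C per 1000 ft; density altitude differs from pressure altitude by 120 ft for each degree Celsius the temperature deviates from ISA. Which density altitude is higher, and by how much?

B by 7320 ft

A: ISA temp = 1°C, deviation -6°C, DA = 7000 + 120 × (-6) = 6280 ft.
B: ISA temp = -5°C, deviation +30°C, DA = 10000 + 120 × 30 = 13600 ft.
B is higher by 13600 − 6280 = 7320 ft.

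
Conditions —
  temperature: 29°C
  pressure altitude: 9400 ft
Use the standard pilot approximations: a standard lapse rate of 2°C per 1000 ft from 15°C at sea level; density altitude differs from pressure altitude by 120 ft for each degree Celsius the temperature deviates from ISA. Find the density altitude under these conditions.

13336 ft

ISA temperature at 9400 ft = 15 − 2 × (9400/1000) = -3.8°C.
ISA deviation = 29 − (-3.8) = +32.8°C.
Density altitude = 9400 + 120 × (32.8) = 9400 + (+3936) = 13336 ft.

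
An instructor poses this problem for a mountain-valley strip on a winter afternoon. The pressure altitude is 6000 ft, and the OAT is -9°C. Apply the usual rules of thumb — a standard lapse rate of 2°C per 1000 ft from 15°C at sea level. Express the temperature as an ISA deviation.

ISA temperature at 6000 ft = 15 − 2 × (6000/1000) = 3°C.
Deviation = OAT − ISA = -9 − 3 = -12°C.

ISA-12°C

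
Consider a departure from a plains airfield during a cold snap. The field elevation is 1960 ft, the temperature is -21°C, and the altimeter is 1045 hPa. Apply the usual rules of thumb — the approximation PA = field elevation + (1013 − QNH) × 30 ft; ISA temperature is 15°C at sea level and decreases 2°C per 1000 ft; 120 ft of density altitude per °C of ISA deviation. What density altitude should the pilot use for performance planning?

Pressure altitude = 1960 + (1013 − 1045) × 30 = 1960 + (-960) = 1000 ft.
ISA temperature at 1000 ft = 15 − 2 × (1000/1000) = 13°C.
ISA deviation = -21 − 13 = -34°C.
Density altitude = 1000 + 120 × (-34) = -3080 ft.

-3080 ft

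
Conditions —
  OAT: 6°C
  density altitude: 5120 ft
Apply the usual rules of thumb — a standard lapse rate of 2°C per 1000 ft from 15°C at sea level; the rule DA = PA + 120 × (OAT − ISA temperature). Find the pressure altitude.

DA = PA + 120 × (OAT − (15 − 2·PA/1000)) = PA + 120·OAT − 1800 + 0.24·PA = 1.24·PA + 120·OAT − 1800.
So 1.24·PA = 5120 − 120 × 6 + 1800 = 6200.
PA = 6200 / 1.24 = 5000 ft.

5000 ft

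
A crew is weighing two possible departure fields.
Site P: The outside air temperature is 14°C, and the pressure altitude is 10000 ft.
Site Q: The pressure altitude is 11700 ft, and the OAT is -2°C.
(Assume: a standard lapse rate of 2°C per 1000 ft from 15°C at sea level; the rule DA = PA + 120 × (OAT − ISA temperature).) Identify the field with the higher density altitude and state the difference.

Site P: ISA temp = -5°C, deviation +19°C, DA = 10000 + 120 × 19 = 12280 ft.
Site Q: ISA temp = -8.4°C, deviation +6.4°C, DA = 11700 + 120 × 6.4 = 12468 ft.
Site Q is higher by 12468 − 12280 = 188 ft.

Site Q by 188 ft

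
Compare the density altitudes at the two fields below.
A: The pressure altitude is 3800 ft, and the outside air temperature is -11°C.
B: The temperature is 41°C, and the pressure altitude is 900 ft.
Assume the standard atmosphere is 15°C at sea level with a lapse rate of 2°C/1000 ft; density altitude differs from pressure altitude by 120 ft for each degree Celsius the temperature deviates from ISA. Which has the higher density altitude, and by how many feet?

A: ISA temp = 7.4°C, deviation -18.4°C, DA = 3800 + 120 × (-18.4) = 1592 ft.
B: ISA temp = 13.2°C, deviation +27.8°C, DA = 900 + 120 × 27.8 = 4236 ft.
B is higher by 4236 − 1592 = 2644 ft.

B by 2644 ft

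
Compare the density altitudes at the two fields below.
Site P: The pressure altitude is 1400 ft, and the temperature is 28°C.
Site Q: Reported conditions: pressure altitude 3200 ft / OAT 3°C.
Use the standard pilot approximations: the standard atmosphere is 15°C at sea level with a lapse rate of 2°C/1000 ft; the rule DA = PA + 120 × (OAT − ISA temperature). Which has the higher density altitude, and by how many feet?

Site P by 768 ft

Site P: ISA temp = 12.2°C, deviation +15.8°C, DA = 1400 + 120 × 15.8 = 3296 ft.
Site Q: ISA temp = 8.6°C, deviation -5.6°C, DA = 3200 + 120 × (-5.6) = 2528 ft.
Site P is higher by 3296 − 2528 = 768 ft.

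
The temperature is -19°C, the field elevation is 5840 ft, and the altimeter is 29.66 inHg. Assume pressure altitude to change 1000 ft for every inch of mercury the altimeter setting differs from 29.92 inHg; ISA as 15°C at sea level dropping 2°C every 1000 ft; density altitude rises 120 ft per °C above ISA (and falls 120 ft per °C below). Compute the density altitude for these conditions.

Pressure altitude = 5840 + (29.92 − 29.66) × 1000 = 5840 + (+260) = 6100 ft.
ISA temperature at 6100 ft = 15 − 2 × (6100/1000) = 2.8°C.
ISA deviation = -19 − 2.8 = -21.8°C.
Density altitude = 6100 + 120 × (-21.8) = 3484 ft.

3484 ft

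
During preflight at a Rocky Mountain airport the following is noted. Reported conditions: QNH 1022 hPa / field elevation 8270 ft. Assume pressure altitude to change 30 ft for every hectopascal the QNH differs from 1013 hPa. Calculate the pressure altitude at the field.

Pressure correction = (1013 − 1022) × 30 = -270 ft.
Pressure altitude = 8270 + (-270) = 8000 ft.

8000 ft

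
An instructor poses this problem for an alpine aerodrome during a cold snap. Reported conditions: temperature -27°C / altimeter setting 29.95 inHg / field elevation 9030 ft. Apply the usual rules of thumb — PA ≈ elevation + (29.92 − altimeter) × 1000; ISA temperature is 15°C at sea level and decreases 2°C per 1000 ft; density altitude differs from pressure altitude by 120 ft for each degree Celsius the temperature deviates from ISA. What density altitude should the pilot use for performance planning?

Pressure altitude = 9030 + (29.92 − 29.95) × 1000 = 9030 + (-30) = 9000 ft.
ISA temperature at 9000 ft = 15 − 2 × (9000/1000) = -3°C.
ISA deviation = -27 − (-3) = -24°C.
Density altitude = 9000 + 120 × (-24) = 6120 ft.

6120 ft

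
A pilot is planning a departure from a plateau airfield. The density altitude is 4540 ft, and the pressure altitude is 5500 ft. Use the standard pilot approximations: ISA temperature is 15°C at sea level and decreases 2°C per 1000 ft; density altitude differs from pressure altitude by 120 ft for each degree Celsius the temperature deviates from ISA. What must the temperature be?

-4°C

Density altitude − pressure altitude = 4540 − 5500 = -960 ft.
At 120 ft/°C that is an ISA deviation of -960/120 = -8°C.
ISA temperature at 5500 ft = 15 − 2 × (5500/1000) = 4°C.
OAT = ISA + deviation = 4 + (-8) = -4°C.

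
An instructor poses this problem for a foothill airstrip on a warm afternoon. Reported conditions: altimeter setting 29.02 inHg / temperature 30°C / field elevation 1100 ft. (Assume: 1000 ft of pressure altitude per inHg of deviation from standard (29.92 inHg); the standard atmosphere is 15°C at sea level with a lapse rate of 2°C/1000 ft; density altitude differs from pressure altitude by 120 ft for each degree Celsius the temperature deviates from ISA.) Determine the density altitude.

Pressure altitude = 1100 + (29.92 − 29.02) × 1000 = 1100 + (+900) = 2000 ft.
ISA temperature at 2000 ft = 15 − 2 × (2000/1000) = 11°C.
ISA deviation = 30 − 11 = +19°C.
Density altitude = 2000 + 120 × (19) = 4280 ft.

4280 ft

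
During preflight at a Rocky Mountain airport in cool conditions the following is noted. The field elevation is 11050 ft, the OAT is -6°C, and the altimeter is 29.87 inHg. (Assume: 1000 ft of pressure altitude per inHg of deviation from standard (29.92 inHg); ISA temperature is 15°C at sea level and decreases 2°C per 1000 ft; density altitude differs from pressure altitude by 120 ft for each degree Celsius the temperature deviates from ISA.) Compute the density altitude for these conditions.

Pressure altitude = 11050 + (29.92 − 29.87) × 1000 = 11050 + (+50) = 11100 ft.
ISA temperature at 11100 ft = 15 − 2 × (11100/1000) = -7.2°C.
ISA deviation = -6 − (-7.2) = +1.2°C.
Density altitude = 11100 + 120 × (1.2) = 11244 ft.

11244 ft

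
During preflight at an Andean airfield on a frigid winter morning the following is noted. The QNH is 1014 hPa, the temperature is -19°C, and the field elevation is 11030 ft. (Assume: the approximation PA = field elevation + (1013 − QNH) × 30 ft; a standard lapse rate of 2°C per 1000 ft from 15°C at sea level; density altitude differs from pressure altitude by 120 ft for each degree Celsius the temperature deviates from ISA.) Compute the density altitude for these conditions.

Pressure altitude = 11030 + (1013 − 1014) × 30 = 11030 + (-30) = 11000 ft.
ISA temperature at 11000 ft = 15 − 2 × (11000/1000) = -7°C.
ISA deviation = -19 − (-7) = -12°C.
Density altitude = 11000 + 120 × (-12) = 9560 ft.

9560 ft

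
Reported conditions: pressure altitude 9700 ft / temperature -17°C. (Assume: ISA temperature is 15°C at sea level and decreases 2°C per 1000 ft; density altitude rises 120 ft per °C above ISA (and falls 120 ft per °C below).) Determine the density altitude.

ISA temperature at 9700 ft = 15 − 2 × (9700/1000) = -4.4°C.
ISA deviation = -17 − (-4.4) = -12.6°C.
Density altitude = 9700 + 120 × (-12.6) = 9700 + (-1512) = 8188 ft.

8188 ft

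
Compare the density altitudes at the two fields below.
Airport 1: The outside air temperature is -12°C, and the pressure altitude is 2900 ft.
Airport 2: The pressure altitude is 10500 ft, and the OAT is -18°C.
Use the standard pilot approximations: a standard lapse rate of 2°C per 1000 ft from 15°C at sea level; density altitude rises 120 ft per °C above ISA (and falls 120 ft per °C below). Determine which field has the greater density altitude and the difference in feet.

Airport 2 by 8704 ft

Airport 1: ISA temp = 9.2°C, deviation -21.2°C, DA = 2900 + 120 × (-21.2) = 356 ft.
Airport 2: ISA temp = -6°C, deviation -12°C, DA = 10500 + 120 × (-12) = 9060 ft.
Airport 2 is higher by 9060 − 356 = 8704 ft.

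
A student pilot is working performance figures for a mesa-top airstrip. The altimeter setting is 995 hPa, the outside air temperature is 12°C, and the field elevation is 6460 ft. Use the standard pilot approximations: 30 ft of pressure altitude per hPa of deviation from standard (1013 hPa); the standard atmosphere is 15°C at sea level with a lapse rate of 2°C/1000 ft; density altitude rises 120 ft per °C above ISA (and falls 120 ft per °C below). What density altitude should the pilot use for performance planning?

Pressure altitude = 6460 + (1013 − 995) × 30 = 6460 + (+540) = 7000 ft.
ISA temperature at 7000 ft = 15 − 2 × (7000/1000) = 1°C.
ISA deviation = 12 − 1 = +11°C.
Density altitude = 7000 + 120 × (11) = 8320 ft.

8320 ft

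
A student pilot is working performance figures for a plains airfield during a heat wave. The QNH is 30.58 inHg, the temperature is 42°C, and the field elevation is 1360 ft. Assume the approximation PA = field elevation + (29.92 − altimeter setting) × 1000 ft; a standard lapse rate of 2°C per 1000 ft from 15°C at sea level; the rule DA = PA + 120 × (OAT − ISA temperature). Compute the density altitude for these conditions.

4108 ft

Pressure altitude = 1360 + (29.92 − 30.58) × 1000 = 1360 + (-660) = 700 ft.
ISA temperature at 700 ft = 15 − 2 × (700/1000) = 13.6°C.
ISA deviation = 42 − 13.6 = +28.4°C.
Density altitude = 700 + 120 × (28.4) = 4108 ft.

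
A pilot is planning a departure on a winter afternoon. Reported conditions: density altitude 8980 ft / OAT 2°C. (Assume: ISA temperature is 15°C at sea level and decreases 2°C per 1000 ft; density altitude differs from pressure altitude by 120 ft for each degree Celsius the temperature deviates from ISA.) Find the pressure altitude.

8500 ft

DA = PA + 120 × (OAT − (15 − 2·PA/1000)) = PA + 120·OAT − 1800 + 0.24·PA = 1.24·PA + 120·OAT − 1800.
So 1.24·PA = 8980 − 120 × 2 + 1800 = 10540.
PA = 10540 / 1.24 = 8500 ft.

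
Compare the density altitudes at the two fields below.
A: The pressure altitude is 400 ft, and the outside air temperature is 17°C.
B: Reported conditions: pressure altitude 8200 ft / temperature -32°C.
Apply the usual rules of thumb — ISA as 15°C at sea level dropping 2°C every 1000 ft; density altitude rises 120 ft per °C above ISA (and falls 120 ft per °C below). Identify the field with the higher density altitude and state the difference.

A: ISA temp = 14.2°C, deviation +2.8°C, DA = 400 + 120 × 2.8 = 736 ft.
B: ISA temp = -1.4°C, deviation -30.6°C, DA = 8200 + 120 × (-30.6) = 4528 ft.
B is higher by 4528 − 736 = 3792 ft.

B by 3792 ft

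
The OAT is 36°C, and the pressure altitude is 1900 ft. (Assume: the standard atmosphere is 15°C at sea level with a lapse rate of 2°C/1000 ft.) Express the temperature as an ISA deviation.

ISA+24.8°C

ISA temperature at 1900 ft = 15 − 2 × (1900/1000) = 11.2°C.
Deviation = OAT − ISA = 36 − 11.2 = +24.8°C.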